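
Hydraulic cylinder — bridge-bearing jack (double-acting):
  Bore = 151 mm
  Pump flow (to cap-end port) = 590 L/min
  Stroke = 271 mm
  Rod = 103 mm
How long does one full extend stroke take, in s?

Cap-side area A_cap = π/4 × (151 mm)² = 17910 mm^2
Swept volume V = A × L; t = V / Q = A·L / Q

t ≈ 0.494 s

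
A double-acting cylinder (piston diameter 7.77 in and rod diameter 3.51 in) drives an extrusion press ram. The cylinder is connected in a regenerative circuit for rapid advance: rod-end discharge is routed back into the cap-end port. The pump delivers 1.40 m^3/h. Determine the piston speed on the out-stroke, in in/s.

In regeneration the rod-end outflow joins the pump flow into the cap end, so the net volume the pump must supply per unit advance equals the rod cross-section area.
Rod cross-section A_rod = π/4 × (3.51 in)² = 9.676 in^2
v = Q_pump / A_rod

v ≈ 2.45 in/s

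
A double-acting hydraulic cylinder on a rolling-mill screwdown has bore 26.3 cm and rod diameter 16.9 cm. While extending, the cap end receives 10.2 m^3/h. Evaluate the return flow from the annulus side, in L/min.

Cap-side area A_cap = π/4 × (26.3 cm)² = 543.3 cm^2
Rod-side annular area A_ann = π/4 × (26.3² − 16.9²) = 318.9 cm^2
Piston speed v = Q_in/A_cap; rod-end outflow Q_out = v × A_ann = Q_in × A_ann/A_cap.

Q_out ≈ 99.8 L/min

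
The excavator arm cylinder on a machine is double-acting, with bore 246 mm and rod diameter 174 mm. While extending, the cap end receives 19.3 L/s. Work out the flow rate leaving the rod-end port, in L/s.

Q_out ≈ 9.64 L/s

Cap-side area A_cap = π/4 × (246 mm)² = 47530 mm^2
Rod-side annular area A_ann = π/4 × (246² − 174²) = 23750 mm^2
Piston speed v = Q_in/A_cap; rod-end outflow Q_out = v × A_ann = Q_in × A_ann/A_cap.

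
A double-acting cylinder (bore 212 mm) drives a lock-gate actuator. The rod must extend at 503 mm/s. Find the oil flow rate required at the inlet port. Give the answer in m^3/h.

Q ≈ 63.9 m^3/h

Cap-side area A_cap = π/4 × (212 mm)² = 35300 mm^2
Q = A × v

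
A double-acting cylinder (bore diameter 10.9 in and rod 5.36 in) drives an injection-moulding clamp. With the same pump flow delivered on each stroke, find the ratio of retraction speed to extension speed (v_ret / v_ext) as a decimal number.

v_ret/v_ext ≈ 1.32

Cap-side area A_cap = π/4 × (10.9 in)² = 93.31 in^2
Rod-side annular area A_ann = π/4 × (10.9² − 5.36²) = 70.75 in^2
For equal Q, v ∝ 1/A, so v_ret/v_ext = A_cap/A_ann.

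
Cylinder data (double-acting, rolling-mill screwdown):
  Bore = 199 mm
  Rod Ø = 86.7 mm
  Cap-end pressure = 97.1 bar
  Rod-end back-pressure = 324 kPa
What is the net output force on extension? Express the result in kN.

Cap-side area A_cap = π/4 × (199 mm)² = 31100 mm^2
Rod-side annular area A_ann = π/4 × (199² − 86.7²) = 25200 mm^2
Net thrust = P_cap·A_cap − P_rod·A_ann = 302.0 kN − 8.164 kN

F ≈ 294 kN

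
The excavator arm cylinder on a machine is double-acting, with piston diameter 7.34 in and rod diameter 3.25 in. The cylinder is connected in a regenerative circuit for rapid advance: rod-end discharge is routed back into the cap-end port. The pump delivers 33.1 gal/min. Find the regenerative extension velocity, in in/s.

v ≈ 15.4 in/s

In regeneration the rod-end outflow joins the pump flow into the cap end, so the net volume the pump must supply per unit advance equals the rod cross-section area.
Rod cross-section A_rod = π/4 × (3.25 in)² = 8.296 in^2
v = Q_pump / A_rod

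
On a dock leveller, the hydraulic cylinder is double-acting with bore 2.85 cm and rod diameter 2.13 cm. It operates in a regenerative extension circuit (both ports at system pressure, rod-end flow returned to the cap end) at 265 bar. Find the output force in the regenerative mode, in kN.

With equal pressure on both faces, forces on the annular region cancel; the net push is pressure × rod cross-section.
Rod cross-section A_rod = π/4 × (2.13 cm)² = 3.563 cm^2
F = P × A_rod

F ≈ 9.44 kN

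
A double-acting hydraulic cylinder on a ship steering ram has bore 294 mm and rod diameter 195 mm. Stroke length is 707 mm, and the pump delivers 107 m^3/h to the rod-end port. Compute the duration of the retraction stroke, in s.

t ≈ 0.904 s

Rod-side annular area A_ann = π/4 × (294² − 195²) = 38020 mm^2
Swept volume V = A × L; t = V / Q = A·L / Q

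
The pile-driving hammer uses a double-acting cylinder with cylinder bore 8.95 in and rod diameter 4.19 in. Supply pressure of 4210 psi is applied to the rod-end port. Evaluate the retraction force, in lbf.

F ≈ 2.07e5 lbf

Rod-side annular area A_ann = π/4 × (8.95² − 4.19²) = 49.12 in^2
On retraction the pressure acts on the annular area (bore minus rod).
F = P × A_ann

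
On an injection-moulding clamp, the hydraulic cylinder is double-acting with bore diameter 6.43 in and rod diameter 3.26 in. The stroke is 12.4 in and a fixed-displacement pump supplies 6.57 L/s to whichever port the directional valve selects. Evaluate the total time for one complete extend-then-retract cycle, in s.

Cap-side area A_cap = π/4 × (6.43 in)² = 32.47 in^2
Rod-side annular area A_ann = π/4 × (6.43² − 3.26²) = 24.13 in^2
t_ext = A_cap·L/Q = 1.004 s
t_ret = A_ann·L/Q = 0.7462 s
t_cycle = t_ext + t_ret

t ≈ 1.75 s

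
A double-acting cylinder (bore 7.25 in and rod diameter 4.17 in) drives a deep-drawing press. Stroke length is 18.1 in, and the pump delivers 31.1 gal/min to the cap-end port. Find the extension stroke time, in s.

Cap-side area A_cap = π/4 × (7.25 in)² = 41.28 in^2
Swept volume V = A × L; t = V / Q = A·L / Q

t ≈ 6.24 s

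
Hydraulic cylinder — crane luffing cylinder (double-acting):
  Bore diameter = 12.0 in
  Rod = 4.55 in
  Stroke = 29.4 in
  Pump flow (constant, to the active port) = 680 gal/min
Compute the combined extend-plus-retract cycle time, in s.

Cap-side area A_cap = π/4 × (12.0 in)² = 113.1 in^2
Rod-side annular area A_ann = π/4 × (12.0² − 4.55²) = 96.84 in^2
t_ext = A_cap·L/Q = 1.270 s
t_ret = A_ann·L/Q = 1.087 s
t_cycle = t_ext + t_ret

t ≈ 2.36 s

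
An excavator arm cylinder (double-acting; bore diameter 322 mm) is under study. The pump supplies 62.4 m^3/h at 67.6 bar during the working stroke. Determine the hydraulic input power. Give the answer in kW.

W ≈ 117 kW

Hydraulic power = P × Q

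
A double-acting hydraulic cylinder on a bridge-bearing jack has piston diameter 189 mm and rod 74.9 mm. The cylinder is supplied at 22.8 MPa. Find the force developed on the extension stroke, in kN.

F ≈ 640 kN

Cap-side area A_cap = π/4 × (189 mm)² = 28060 mm^2
F = P × A_cap = 22.8 MPa × A_cap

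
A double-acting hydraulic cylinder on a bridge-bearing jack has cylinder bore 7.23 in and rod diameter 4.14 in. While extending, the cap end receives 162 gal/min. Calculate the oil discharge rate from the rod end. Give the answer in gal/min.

Q_out ≈ 109 gal/min

Cap-side area A_cap = π/4 × (7.23 in)² = 41.06 in^2
Rod-side annular area A_ann = π/4 × (7.23² − 4.14²) = 27.59 in^2
Piston speed v = Q_in/A_cap; rod-end outflow Q_out = v × A_ann = Q_in × A_ann/A_cap.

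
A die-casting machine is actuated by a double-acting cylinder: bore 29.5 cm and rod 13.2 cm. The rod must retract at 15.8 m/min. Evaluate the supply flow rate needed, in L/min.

Q ≈ 864 L/min

Rod-side annular area A_ann = π/4 × (29.5² − 13.2²) = 546.6 cm^2
Q = A × v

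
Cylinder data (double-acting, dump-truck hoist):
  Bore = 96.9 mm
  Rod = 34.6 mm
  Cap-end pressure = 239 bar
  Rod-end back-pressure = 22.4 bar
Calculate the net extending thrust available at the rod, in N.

F ≈ 1.62e5 N

Cap-side area A_cap = π/4 × (96.9 mm)² = 7375 mm^2
Rod-side annular area A_ann = π/4 × (96.9² − 34.6²) = 6434 mm^2
Net thrust = P_cap·A_cap − P_rod·A_ann = 1.763e5 N − 14410 N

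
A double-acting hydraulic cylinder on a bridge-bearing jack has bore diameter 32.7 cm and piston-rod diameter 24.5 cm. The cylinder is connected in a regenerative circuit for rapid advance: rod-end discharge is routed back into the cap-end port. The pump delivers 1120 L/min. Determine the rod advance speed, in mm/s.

In regeneration the rod-end outflow joins the pump flow into the cap end, so the net volume the pump must supply per unit advance equals the rod cross-section area.
Rod cross-section A_rod = π/4 × (24.5 cm)² = 471.4 cm^2
v = Q_pump / A_rod

v ≈ 396 mm/s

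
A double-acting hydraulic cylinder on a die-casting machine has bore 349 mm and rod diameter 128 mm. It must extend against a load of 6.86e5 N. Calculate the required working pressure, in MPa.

Cap-side area A_cap = π/4 × (349 mm)² = 95660 mm^2
P = F / A = 6.86e5 N / A

P ≈ 7.17 MPa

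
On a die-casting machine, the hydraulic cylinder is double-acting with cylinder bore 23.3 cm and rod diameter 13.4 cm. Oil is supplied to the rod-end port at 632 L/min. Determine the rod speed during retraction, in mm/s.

Rod-side annular area A_ann = π/4 × (23.3² − 13.4²) = 285.4 cm^2
Flow into the rod-end port fills the annular volume.
v = Q / A

v ≈ 369 mm/s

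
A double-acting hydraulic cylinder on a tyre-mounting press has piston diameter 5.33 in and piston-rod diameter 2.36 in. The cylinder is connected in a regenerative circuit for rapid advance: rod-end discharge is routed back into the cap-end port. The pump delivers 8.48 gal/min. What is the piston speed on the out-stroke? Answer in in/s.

v ≈ 7.46 in/s

In regeneration the rod-end outflow joins the pump flow into the cap end, so the net volume the pump must supply per unit advance equals the rod cross-section area.
Rod cross-section A_rod = π/4 × (2.36 in)² = 4.374 in^2
v = Q_pump / A_rod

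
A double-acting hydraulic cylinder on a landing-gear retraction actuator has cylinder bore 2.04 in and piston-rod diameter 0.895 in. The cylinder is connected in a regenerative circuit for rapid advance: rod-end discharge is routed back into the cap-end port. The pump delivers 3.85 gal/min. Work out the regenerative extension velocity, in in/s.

In regeneration the rod-end outflow joins the pump flow into the cap end, so the net volume the pump must supply per unit advance equals the rod cross-section area.
Rod cross-section A_rod = π/4 × (0.895 in)² = 0.6291 in^2
v = Q_pump / A_rod

v ≈ 23.6 in/s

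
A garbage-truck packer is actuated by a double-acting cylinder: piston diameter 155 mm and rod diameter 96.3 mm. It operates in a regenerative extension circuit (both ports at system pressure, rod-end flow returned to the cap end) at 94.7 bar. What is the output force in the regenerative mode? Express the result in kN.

With equal pressure on both faces, forces on the annular region cancel; the net push is pressure × rod cross-section.
Rod cross-section A_rod = π/4 × (96.3 mm)² = 7284 mm^2
F = P × A_rod

F ≈ 69.0 kN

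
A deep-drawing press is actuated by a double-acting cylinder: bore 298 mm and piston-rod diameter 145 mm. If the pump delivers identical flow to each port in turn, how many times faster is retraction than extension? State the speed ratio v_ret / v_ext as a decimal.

Cap-side area A_cap = π/4 × (298 mm)² = 69750 mm^2
Rod-side annular area A_ann = π/4 × (298² − 145²) = 53230 mm^2
For equal Q, v ∝ 1/A, so v_ret/v_ext = A_cap/A_ann.

v_ret/v_ext ≈ 1.31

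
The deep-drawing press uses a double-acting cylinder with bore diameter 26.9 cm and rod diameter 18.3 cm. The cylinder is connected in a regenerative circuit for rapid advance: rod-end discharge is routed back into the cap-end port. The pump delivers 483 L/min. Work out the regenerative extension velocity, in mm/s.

In regeneration the rod-end outflow joins the pump flow into the cap end, so the net volume the pump must supply per unit advance equals the rod cross-section area.
Rod cross-section A_rod = π/4 × (18.3 cm)² = 263.0 cm^2
v = Q_pump / A_rod

v ≈ 306 mm/s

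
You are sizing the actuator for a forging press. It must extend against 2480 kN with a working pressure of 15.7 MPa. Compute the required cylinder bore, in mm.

Extension force acts on the full piston face: F = P × (π/4)D².
D = √(4F / (πP)) = √(4 × 2480 kN / (π × 15.7 MPa))

D ≈ 448 mm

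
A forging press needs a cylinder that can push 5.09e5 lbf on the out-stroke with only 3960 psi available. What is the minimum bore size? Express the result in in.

Extension force acts on the full piston face: F = P × (π/4)D².
D = √(4F / (πP)) = √(4 × 5.09e5 lbf / (π × 3960 psi))

D ≈ 12.8 in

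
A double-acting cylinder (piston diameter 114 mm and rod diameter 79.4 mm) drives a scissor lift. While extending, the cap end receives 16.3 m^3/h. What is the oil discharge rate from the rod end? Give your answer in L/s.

Q_out ≈ 2.33 L/s

Cap-side area A_cap = π/4 × (114 mm)² = 10210 mm^2
Rod-side annular area A_ann = π/4 × (114² − 79.4²) = 5256 mm^2
Piston speed v = Q_in/A_cap; rod-end outflow Q_out = v × A_ann = Q_in × A_ann/A_cap.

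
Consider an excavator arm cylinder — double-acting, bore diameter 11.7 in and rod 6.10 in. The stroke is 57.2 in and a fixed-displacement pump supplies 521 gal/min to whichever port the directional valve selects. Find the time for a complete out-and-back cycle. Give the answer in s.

Cap-side area A_cap = π/4 × (11.7 in)² = 107.5 in^2
Rod-side annular area A_ann = π/4 × (11.7² − 6.10²) = 78.29 in^2
t_ext = A_cap·L/Q = 3.066 s
t_ret = A_ann·L/Q = 2.233 s
t_cycle = t_ext + t_ret

t ≈ 5.30 s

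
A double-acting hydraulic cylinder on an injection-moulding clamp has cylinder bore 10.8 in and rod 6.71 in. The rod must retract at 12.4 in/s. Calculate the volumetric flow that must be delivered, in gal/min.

Rod-side annular area A_ann = π/4 × (10.8² − 6.71²) = 56.25 in^2
Q = A × v

Q ≈ 181 gal/min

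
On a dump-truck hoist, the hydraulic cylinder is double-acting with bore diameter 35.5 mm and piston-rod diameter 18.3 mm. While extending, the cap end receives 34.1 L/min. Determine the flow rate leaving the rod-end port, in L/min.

Q_out ≈ 25.0 L/min

Cap-side area A_cap = π/4 × (35.5 mm)² = 989.8 mm^2
Rod-side annular area A_ann = π/4 × (35.5² − 18.3²) = 726.8 mm^2
Piston speed v = Q_in/A_cap; rod-end outflow Q_out = v × A_ann = Q_in × A_ann/A_cap.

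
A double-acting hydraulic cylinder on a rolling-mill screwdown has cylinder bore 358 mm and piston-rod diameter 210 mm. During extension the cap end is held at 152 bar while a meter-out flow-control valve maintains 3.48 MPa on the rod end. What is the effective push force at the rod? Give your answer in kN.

F ≈ 1300 kN

Cap-side area A_cap = π/4 × (358 mm)² = 1.007e5 mm^2
Rod-side annular area A_ann = π/4 × (358² − 210²) = 66020 mm^2
Net thrust = P_cap·A_cap − P_rod·A_ann = 1530 kN − 229.8 kN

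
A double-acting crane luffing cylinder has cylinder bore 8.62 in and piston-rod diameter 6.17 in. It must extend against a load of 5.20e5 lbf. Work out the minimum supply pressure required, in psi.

Cap-side area A_cap = π/4 × (8.62 in)² = 58.36 in^2
P = F / A = 5.20e5 lbf / A

P ≈ 8910 psi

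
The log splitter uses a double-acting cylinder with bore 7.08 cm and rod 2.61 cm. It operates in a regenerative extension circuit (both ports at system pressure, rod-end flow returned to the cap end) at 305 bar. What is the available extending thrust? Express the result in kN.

F ≈ 16.3 kN

With equal pressure on both faces, forces on the annular region cancel; the net push is pressure × rod cross-section.
Rod cross-section A_rod = π/4 × (2.61 cm)² = 5.350 cm^2
F = P × A_rod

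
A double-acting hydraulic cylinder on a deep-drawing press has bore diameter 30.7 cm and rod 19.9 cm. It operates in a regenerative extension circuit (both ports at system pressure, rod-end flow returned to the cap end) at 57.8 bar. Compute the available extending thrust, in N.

F ≈ 1.80e5 N

With equal pressure on both faces, forces on the annular region cancel; the net push is pressure × rod cross-section.
Rod cross-section A_rod = π/4 × (19.9 cm)² = 311.0 cm^2
F = P × A_rod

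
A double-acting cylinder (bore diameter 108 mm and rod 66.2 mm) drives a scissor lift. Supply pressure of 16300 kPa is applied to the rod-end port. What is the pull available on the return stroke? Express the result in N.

F ≈ 93200 N

Rod-side annular area A_ann = π/4 × (108² − 66.2²) = 5719 mm^2
On retraction the pressure acts on the annular area (bore minus rod).
F = P × A_ann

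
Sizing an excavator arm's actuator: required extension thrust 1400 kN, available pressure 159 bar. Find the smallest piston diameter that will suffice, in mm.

Extension force acts on the full piston face: F = P × (π/4)D².
D = √(4F / (πP)) = √(4 × 1400 kN / (π × 159 bar))

D ≈ 335 mm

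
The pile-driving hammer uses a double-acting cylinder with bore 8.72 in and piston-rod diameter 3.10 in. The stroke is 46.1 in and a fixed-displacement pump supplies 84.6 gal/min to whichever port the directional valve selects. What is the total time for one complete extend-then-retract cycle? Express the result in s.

Cap-side area A_cap = π/4 × (8.72 in)² = 59.72 in^2
Rod-side annular area A_ann = π/4 × (8.72² − 3.10²) = 52.17 in^2
t_ext = A_cap·L/Q = 8.453 s
t_ret = A_ann·L/Q = 7.384 s
t_cycle = t_ext + t_ret

t ≈ 15.8 s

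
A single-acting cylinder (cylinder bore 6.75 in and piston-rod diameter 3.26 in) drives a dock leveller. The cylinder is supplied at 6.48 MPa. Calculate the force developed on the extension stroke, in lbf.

Cap-side area A_cap = π/4 × (6.75 in)² = 35.78 in^2
F = P × A_cap = 6.48 MPa × A_cap

F ≈ 33600 lbf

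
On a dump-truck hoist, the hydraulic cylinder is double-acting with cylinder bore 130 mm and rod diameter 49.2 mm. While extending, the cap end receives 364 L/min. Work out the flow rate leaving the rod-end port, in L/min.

Cap-side area A_cap = π/4 × (130 mm)² = 13270 mm^2
Rod-side annular area A_ann = π/4 × (130² − 49.2²) = 11370 mm^2
Piston speed v = Q_in/A_cap; rod-end outflow Q_out = v × A_ann = Q_in × A_ann/A_cap.

Q_out ≈ 312 L/min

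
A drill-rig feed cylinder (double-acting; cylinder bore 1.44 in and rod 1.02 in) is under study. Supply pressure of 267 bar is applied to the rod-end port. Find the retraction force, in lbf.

F ≈ 3140 lbf

Rod-side annular area A_ann = π/4 × (1.44² − 1.02²) = 0.8115 in^2
On retraction the pressure acts on the annular area (bore minus rod).
F = P × A_ann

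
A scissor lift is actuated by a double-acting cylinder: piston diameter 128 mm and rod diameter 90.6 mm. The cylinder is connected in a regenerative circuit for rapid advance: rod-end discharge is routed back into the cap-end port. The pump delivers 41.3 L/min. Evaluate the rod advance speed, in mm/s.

v ≈ 107 mm/s

In regeneration the rod-end outflow joins the pump flow into the cap end, so the net volume the pump must supply per unit advance equals the rod cross-section area.
Rod cross-section A_rod = π/4 × (90.6 mm)² = 6447 mm^2
v = Q_pump / A_rod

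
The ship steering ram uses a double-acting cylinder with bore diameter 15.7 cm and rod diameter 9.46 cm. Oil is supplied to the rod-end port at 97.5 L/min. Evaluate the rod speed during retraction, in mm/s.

Rod-side annular area A_ann = π/4 × (15.7² − 9.46²) = 123.3 cm^2
Flow into the rod-end port fills the annular volume.
v = Q / A

v ≈ 132 mm/s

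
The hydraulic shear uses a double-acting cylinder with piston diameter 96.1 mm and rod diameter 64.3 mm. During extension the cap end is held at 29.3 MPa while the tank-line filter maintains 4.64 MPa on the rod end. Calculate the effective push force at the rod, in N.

Cap-side area A_cap = π/4 × (96.1 mm)² = 7253 mm^2
Rod-side annular area A_ann = π/4 × (96.1² − 64.3²) = 4006 mm^2
Net thrust = P_cap·A_cap − P_rod·A_ann = 2.125e5 N − 18590 N

F ≈ 1.94e5 N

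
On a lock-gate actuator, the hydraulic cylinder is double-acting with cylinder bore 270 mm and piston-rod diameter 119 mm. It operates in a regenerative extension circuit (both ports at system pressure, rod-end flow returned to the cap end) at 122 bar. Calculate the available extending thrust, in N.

F ≈ 1.36e5 N

With equal pressure on both faces, forces on the annular region cancel; the net push is pressure × rod cross-section.
Rod cross-section A_rod = π/4 × (119 mm)² = 11120 mm^2
F = P × A_rod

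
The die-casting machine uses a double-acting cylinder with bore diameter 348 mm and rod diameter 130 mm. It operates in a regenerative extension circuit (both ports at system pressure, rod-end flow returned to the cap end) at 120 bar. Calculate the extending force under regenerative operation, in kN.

F ≈ 159 kN

With equal pressure on both faces, forces on the annular region cancel; the net push is pressure × rod cross-section.
Rod cross-section A_rod = π/4 × (130 mm)² = 13270 mm^2
F = P × A_rod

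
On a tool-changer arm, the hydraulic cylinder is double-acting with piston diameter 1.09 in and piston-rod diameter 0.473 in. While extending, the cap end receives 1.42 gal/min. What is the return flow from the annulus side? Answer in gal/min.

Q_out ≈ 1.15 gal/min

Cap-side area A_cap = π/4 × (1.09 in)² = 0.9331 in^2
Rod-side annular area A_ann = π/4 × (1.09² − 0.473²) = 0.7574 in^2
Piston speed v = Q_in/A_cap; rod-end outflow Q_out = v × A_ann = Q_in × A_ann/A_cap.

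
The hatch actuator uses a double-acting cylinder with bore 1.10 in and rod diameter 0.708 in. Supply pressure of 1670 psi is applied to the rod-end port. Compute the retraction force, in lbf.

Rod-side annular area A_ann = π/4 × (1.10² − 0.708²) = 0.5566 in^2
On retraction the pressure acts on the annular area (bore minus rod).
F = P × A_ann

F ≈ 930 lbf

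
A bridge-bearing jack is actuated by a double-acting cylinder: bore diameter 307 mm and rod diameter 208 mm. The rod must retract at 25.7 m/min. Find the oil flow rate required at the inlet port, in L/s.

Rod-side annular area A_ann = π/4 × (307² − 208²) = 40040 mm^2
Q = A × v

Q ≈ 17.2 L/s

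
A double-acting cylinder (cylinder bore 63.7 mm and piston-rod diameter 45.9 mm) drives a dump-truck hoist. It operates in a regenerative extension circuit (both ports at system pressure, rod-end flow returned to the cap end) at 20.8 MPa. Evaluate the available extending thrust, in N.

With equal pressure on both faces, forces on the annular region cancel; the net push is pressure × rod cross-section.
Rod cross-section A_rod = π/4 × (45.9 mm)² = 1655 mm^2
F = P × A_rod

F ≈ 34400 N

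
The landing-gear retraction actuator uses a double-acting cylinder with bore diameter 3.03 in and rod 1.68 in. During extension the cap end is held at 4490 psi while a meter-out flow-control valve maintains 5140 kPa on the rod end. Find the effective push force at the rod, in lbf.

F ≈ 28700 lbf

Cap-side area A_cap = π/4 × (3.03 in)² = 7.211 in^2
Rod-side annular area A_ann = π/4 × (3.03² − 1.68²) = 4.994 in^2
Net thrust = P_cap·A_cap − P_rod·A_ann = 32380 lbf − 3723 lbf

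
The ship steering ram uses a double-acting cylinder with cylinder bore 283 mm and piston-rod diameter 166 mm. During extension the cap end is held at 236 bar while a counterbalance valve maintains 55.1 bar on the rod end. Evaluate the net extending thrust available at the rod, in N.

F ≈ 1.26e6 N

Cap-side area A_cap = π/4 × (283 mm)² = 62900 mm^2
Rod-side annular area A_ann = π/4 × (283² − 166²) = 41260 mm^2
Net thrust = P_cap·A_cap − P_rod·A_ann = 1.484e6 N − 2.273e5 N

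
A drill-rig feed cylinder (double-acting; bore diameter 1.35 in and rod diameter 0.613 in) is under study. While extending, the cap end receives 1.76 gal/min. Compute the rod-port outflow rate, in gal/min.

Cap-side area A_cap = π/4 × (1.35 in)² = 1.431 in^2
Rod-side annular area A_ann = π/4 × (1.35² − 0.613²) = 1.136 in^2
Piston speed v = Q_in/A_cap; rod-end outflow Q_out = v × A_ann = Q_in × A_ann/A_cap.

Q_out ≈ 1.40 gal/min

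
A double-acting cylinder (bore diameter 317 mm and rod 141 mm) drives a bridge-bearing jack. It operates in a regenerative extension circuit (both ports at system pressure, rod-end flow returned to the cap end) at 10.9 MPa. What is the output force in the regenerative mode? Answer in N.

F ≈ 1.70e5 N

With equal pressure on both faces, forces on the annular region cancel; the net push is pressure × rod cross-section.
Rod cross-section A_rod = π/4 × (141 mm)² = 15610 mm^2
F = P × A_rod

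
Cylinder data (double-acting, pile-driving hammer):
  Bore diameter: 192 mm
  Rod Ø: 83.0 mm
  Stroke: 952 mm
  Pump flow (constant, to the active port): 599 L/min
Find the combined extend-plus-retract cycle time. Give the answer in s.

t ≈ 5.01 s

Cap-side area A_cap = π/4 × (192 mm)² = 28950 mm^2
Rod-side annular area A_ann = π/4 × (192² − 83.0²) = 23540 mm^2
t_ext = A_cap·L/Q = 2.761 s
t_ret = A_ann·L/Q = 2.245 s
t_cycle = t_ext + t_ret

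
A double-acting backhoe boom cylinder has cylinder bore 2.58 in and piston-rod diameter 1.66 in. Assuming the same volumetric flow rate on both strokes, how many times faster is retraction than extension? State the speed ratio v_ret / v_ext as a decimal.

Cap-side area A_cap = π/4 × (2.58 in)² = 5.228 in^2
Rod-side annular area A_ann = π/4 × (2.58² − 1.66²) = 3.064 in^2
For equal Q, v ∝ 1/A, so v_ret/v_ext = A_cap/A_ann.

v_ret/v_ext ≈ 1.71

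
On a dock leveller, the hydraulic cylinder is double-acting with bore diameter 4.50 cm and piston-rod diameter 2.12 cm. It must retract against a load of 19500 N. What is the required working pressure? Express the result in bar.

P ≈ 158 bar

Rod-side annular area A_ann = π/4 × (4.50² − 2.12²) = 12.37 cm^2
Retraction: pressure acts on the annular area.
P = F / A = 19500 N / A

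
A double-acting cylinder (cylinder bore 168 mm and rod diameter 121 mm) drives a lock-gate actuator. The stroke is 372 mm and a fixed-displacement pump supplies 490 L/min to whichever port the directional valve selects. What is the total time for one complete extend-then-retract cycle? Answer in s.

Cap-side area A_cap = π/4 × (168 mm)² = 22170 mm^2
Rod-side annular area A_ann = π/4 × (168² − 121²) = 10670 mm^2
t_ext = A_cap·L/Q = 1.010 s
t_ret = A_ann·L/Q = 0.4859 s
t_cycle = t_ext + t_ret

t ≈ 1.50 s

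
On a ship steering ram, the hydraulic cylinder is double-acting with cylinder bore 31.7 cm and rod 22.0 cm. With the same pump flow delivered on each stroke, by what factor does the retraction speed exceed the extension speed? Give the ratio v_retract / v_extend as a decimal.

v_ret/v_ext ≈ 1.93

Cap-side area A_cap = π/4 × (31.7 cm)² = 789.2 cm^2
Rod-side annular area A_ann = π/4 × (31.7² − 22.0²) = 409.1 cm^2
For equal Q, v ∝ 1/A, so v_ret/v_ext = A_cap/A_ann.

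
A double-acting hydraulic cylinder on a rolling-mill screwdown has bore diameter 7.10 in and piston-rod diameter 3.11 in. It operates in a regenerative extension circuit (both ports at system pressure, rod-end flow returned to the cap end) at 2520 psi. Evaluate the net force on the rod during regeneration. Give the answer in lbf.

With equal pressure on both faces, forces on the annular region cancel; the net push is pressure × rod cross-section.
Rod cross-section A_rod = π/4 × (3.11 in)² = 7.596 in^2
F = P × A_rod

F ≈ 19100 lbf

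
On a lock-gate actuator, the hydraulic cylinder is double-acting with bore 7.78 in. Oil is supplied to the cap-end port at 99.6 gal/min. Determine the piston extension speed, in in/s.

v ≈ 8.07 in/s

Cap-side area A_cap = π/4 × (7.78 in)² = 47.54 in^2
v = Q / A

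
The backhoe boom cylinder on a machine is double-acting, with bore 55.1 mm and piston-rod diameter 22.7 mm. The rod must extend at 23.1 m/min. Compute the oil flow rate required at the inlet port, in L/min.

Q ≈ 55.1 L/min

Cap-side area A_cap = π/4 × (55.1 mm)² = 2384 mm^2
Q = A × v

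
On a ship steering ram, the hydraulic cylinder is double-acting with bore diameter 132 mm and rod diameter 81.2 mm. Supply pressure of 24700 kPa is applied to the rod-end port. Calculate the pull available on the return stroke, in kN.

F ≈ 210 kN

Rod-side annular area A_ann = π/4 × (132² − 81.2²) = 8506 mm^2
On retraction the pressure acts on the annular area (bore minus rod).
F = P × A_ann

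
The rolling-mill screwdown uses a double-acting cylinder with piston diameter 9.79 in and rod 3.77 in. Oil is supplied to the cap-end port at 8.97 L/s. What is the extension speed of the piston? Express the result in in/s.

v ≈ 7.27 in/s

Cap-side area A_cap = π/4 × (9.79 in)² = 75.28 in^2
v = Q / A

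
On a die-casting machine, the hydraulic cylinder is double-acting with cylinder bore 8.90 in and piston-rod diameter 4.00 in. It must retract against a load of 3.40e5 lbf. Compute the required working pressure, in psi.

P ≈ 6850 psi

Rod-side annular area A_ann = π/4 × (8.90² − 4.00²) = 49.65 in^2
Retraction: pressure acts on the annular area.
P = F / A = 3.40e5 lbf / A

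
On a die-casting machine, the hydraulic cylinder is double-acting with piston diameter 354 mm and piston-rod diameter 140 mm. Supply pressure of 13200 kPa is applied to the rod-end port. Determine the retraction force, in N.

F ≈ 1.10e6 N

Rod-side annular area A_ann = π/4 × (354² − 140²) = 83030 mm^2
On retraction the pressure acts on the annular area (bore minus rod).
F = P × A_ann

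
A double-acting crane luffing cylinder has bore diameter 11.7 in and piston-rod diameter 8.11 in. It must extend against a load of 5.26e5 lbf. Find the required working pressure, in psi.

P ≈ 4890 psi

Cap-side area A_cap = π/4 × (11.7 in)² = 107.5 in^2
P = F / A = 5.26e5 lbf / A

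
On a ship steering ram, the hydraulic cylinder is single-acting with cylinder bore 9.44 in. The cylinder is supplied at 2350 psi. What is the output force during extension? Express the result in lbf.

Cap-side area A_cap = π/4 × (9.44 in)² = 69.99 in^2
F = P × A_cap = 2350 psi × A_cap

F ≈ 1.64e5 lbf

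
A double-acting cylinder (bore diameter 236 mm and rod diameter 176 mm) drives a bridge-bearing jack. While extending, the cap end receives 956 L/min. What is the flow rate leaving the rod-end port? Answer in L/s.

Q_out ≈ 7.07 L/s

Cap-side area A_cap = π/4 × (236 mm)² = 43740 mm^2
Rod-side annular area A_ann = π/4 × (236² − 176²) = 19420 mm^2
Piston speed v = Q_in/A_cap; rod-end outflow Q_out = v × A_ann = Q_in × A_ann/A_cap.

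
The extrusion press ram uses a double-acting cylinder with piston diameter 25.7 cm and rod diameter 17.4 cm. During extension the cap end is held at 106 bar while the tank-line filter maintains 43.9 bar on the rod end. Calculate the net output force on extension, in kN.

Cap-side area A_cap = π/4 × (25.7 cm)² = 518.7 cm^2
Rod-side annular area A_ann = π/4 × (25.7² − 17.4²) = 281.0 cm^2
Net thrust = P_cap·A_cap − P_rod·A_ann = 549.9 kN − 123.3 kN

F ≈ 427 kN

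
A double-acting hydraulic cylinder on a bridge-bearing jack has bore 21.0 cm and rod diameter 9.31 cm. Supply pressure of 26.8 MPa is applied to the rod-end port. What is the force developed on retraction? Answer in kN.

Rod-side annular area A_ann = π/4 × (21.0² − 9.31²) = 278.3 cm^2
On retraction the pressure acts on the annular area (bore minus rod).
F = P × A_ann

F ≈ 746 kN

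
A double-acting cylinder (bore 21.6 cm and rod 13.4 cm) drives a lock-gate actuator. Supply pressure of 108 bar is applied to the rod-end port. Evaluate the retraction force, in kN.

Rod-side annular area A_ann = π/4 × (21.6² − 13.4²) = 225.4 cm^2
On retraction the pressure acts on the annular area (bore minus rod).
F = P × A_ann

F ≈ 243 kN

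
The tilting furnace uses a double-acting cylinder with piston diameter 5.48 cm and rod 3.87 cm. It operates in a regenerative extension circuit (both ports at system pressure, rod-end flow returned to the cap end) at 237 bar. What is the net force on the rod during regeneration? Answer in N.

With equal pressure on both faces, forces on the annular region cancel; the net push is pressure × rod cross-section.
Rod cross-section A_rod = π/4 × (3.87 cm)² = 11.76 cm^2
F = P × A_rod

F ≈ 27900 N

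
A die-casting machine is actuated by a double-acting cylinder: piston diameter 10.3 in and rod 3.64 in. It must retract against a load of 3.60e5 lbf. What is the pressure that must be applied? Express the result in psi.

P ≈ 4940 psi

Rod-side annular area A_ann = π/4 × (10.3² − 3.64²) = 72.92 in^2
Retraction: pressure acts on the annular area.
P = F / A = 3.60e5 lbf / A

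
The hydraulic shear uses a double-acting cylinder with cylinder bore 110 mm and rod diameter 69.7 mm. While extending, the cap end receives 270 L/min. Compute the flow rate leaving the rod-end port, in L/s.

Q_out ≈ 2.69 L/s

Cap-side area A_cap = π/4 × (110 mm)² = 9503 mm^2
Rod-side annular area A_ann = π/4 × (110² − 69.7²) = 5688 mm^2
Piston speed v = Q_in/A_cap; rod-end outflow Q_out = v × A_ann = Q_in × A_ann/A_cap.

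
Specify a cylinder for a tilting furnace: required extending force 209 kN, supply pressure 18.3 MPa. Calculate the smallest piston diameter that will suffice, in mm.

D ≈ 121 mm

Extension force acts on the full piston face: F = P × (π/4)D².
D = √(4F / (πP)) = √(4 × 209 kN / (π × 18.3 MPa))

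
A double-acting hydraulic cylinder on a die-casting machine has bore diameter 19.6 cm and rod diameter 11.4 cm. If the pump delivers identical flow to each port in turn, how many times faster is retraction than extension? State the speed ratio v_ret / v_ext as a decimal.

v_ret/v_ext ≈ 1.51

Cap-side area A_cap = π/4 × (19.6 cm)² = 301.7 cm^2
Rod-side annular area A_ann = π/4 × (19.6² − 11.4²) = 199.6 cm^2
For equal Q, v ∝ 1/A, so v_ret/v_ext = A_cap/A_ann.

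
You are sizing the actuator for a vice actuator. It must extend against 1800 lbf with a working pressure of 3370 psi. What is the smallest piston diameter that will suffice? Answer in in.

D ≈ 0.825 in

Extension force acts on the full piston face: F = P × (π/4)D².
D = √(4F / (πP)) = √(4 × 1800 lbf / (π × 3370 psi))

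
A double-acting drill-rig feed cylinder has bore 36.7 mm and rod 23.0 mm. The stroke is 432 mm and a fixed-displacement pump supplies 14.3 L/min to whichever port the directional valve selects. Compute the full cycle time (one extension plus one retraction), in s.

Cap-side area A_cap = π/4 × (36.7 mm)² = 1058 mm^2
Rod-side annular area A_ann = π/4 × (36.7² − 23.0²) = 642.4 mm^2
t_ext = A_cap·L/Q = 1.917 s
t_ret = A_ann·L/Q = 1.164 s
t_cycle = t_ext + t_ret

t ≈ 3.08 s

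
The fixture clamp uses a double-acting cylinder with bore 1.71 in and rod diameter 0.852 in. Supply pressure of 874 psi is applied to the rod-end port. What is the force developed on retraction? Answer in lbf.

Rod-side annular area A_ann = π/4 × (1.71² − 0.852²) = 1.726 in^2
On retraction the pressure acts on the annular area (bore minus rod).
F = P × A_ann

F ≈ 1510 lbf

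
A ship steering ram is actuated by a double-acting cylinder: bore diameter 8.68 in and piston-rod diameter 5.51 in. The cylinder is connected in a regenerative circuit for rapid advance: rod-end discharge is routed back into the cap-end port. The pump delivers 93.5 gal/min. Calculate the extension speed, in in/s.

In regeneration the rod-end outflow joins the pump flow into the cap end, so the net volume the pump must supply per unit advance equals the rod cross-section area.
Rod cross-section A_rod = π/4 × (5.51 in)² = 23.84 in^2
v = Q_pump / A_rod

v ≈ 15.1 in/s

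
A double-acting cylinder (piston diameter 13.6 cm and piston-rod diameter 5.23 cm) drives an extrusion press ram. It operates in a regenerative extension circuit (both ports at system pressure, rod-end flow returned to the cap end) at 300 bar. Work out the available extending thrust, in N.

F ≈ 64400 N

With equal pressure on both faces, forces on the annular region cancel; the net push is pressure × rod cross-section.
Rod cross-section A_rod = π/4 × (5.23 cm)² = 21.48 cm^2
F = P × A_rod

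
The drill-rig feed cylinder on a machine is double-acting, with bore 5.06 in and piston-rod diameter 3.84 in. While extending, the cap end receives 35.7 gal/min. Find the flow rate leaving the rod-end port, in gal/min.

Q_out ≈ 15.1 gal/min

Cap-side area A_cap = π/4 × (5.06 in)² = 20.11 in^2
Rod-side annular area A_ann = π/4 × (5.06² − 3.84²) = 8.528 in^2
Piston speed v = Q_in/A_cap; rod-end outflow Q_out = v × A_ann = Q_in × A_ann/A_cap.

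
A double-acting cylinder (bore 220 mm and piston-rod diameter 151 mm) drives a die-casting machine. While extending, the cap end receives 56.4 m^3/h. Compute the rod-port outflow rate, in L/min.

Cap-side area A_cap = π/4 × (220 mm)² = 38010 mm^2
Rod-side annular area A_ann = π/4 × (220² − 151²) = 20110 mm^2
Piston speed v = Q_in/A_cap; rod-end outflow Q_out = v × A_ann = Q_in × A_ann/A_cap.

Q_out ≈ 497 L/min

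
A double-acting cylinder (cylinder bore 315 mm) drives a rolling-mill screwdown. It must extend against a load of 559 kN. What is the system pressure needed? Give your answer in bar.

Cap-side area A_cap = π/4 × (315 mm)² = 77930 mm^2
P = F / A = 559 kN / A

P ≈ 71.7 bar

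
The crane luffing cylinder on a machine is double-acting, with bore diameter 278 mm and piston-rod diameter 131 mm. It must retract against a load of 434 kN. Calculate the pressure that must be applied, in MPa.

Rod-side annular area A_ann = π/4 × (278² − 131²) = 47220 mm^2
Retraction: pressure acts on the annular area.
P = F / A = 434 kN / A

P ≈ 9.19 MPa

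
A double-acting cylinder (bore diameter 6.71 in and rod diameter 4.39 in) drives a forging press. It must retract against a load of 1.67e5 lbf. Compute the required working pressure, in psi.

Rod-side annular area A_ann = π/4 × (6.71² − 4.39²) = 20.23 in^2
Retraction: pressure acts on the annular area.
P = F / A = 1.67e5 lbf / A

P ≈ 8260 psi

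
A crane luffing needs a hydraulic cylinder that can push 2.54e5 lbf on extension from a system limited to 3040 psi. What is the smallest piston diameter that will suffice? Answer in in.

Extension force acts on the full piston face: F = P × (π/4)D².
D = √(4F / (πP)) = √(4 × 2.54e5 lbf / (π × 3040 psi))

D ≈ 10.3 in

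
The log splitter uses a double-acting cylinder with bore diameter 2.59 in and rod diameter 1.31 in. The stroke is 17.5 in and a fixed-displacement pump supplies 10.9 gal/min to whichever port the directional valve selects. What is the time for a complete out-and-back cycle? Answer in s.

t ≈ 3.83 s

Cap-side area A_cap = π/4 × (2.59 in)² = 5.269 in^2
Rod-side annular area A_ann = π/4 × (2.59² − 1.31²) = 3.921 in^2
t_ext = A_cap·L/Q = 2.197 s
t_ret = A_ann·L/Q = 1.635 s
t_cycle = t_ext + t_ret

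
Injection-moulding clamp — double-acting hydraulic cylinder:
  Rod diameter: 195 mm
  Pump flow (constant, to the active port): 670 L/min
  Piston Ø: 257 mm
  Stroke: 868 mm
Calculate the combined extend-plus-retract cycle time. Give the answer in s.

Cap-side area A_cap = π/4 × (257 mm)² = 51870 mm^2
Rod-side annular area A_ann = π/4 × (257² − 195²) = 22010 mm^2
t_ext = A_cap·L/Q = 4.032 s
t_ret = A_ann·L/Q = 1.711 s
t_cycle = t_ext + t_ret

t ≈ 5.74 s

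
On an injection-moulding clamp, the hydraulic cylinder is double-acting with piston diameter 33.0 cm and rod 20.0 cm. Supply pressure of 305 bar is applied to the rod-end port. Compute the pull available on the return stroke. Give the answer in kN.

F ≈ 1650 kN

Rod-side annular area A_ann = π/4 × (33.0² − 20.0²) = 541.1 cm^2
On retraction the pressure acts on the annular area (bore minus rod).
F = P × A_ann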